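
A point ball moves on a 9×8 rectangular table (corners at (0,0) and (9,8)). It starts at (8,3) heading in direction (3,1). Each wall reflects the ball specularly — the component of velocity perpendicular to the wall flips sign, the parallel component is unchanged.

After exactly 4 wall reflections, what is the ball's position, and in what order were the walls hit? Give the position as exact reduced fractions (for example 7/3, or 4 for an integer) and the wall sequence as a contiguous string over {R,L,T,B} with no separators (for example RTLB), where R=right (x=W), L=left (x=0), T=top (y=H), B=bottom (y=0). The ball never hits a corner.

1. t=1/3 → R at (9,10/3); v=(-3,1)
2. t=3 → L at (0,19/3); v=(3,1)
3. t=5/3 → T at (5,8); v=(3,-1)
4. t=4/3 → R at (9,20/3); v=(-3,-1)

Final position: (9,20/3)
Wall sequence: RLTR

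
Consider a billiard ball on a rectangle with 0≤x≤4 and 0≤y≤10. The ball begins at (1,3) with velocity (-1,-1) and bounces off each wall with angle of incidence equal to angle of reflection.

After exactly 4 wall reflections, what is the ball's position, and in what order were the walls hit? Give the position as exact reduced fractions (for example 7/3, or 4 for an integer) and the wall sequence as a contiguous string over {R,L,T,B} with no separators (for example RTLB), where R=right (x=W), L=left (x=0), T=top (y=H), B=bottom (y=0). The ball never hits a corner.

Final position: (0,6)
Wall sequence: LBRL

1. t=1 → L at (0,2); v=(1,-1)
2. t=2 → B at (2,0); v=(1,1)
3. t=2 → R at (4,2); v=(-1,1)
4. t=4 → L at (0,6); v=(1,1)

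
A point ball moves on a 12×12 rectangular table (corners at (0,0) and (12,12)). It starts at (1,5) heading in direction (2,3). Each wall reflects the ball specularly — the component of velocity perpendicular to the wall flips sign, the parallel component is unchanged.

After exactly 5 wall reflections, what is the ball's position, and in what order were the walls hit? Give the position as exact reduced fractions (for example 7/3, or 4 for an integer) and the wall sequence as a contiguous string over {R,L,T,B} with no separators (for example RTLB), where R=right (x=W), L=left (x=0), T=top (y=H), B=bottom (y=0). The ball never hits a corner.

1. t=7/3 → T at (17/3,12); v=(2,-3)
2. t=19/6 → R at (12,5/2); v=(-2,-3)
3. t=5/6 → B at (31/3,0); v=(-2,3)
4. t=4 → T at (7/3,12); v=(-2,-3)
5. t=7/6 → L at (0,17/2); v=(2,-3)

Final position: (0,17/2)
Wall sequence: TRBTL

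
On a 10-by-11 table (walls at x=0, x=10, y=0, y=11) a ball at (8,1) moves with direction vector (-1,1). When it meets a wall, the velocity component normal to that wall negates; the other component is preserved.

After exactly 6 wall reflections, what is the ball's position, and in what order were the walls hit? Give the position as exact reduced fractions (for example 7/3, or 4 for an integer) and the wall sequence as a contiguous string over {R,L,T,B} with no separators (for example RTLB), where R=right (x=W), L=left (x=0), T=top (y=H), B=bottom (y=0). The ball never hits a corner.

1. t=8 → L at (0,9); v=(1,1)
2. t=2 → T at (2,11); v=(1,-1)
3. t=8 → R at (10,3); v=(-1,-1)
4. t=3 → B at (7,0); v=(-1,1)
5. t=7 → L at (0,7); v=(1,1)
6. t=4 → T at (4,11); v=(1,-1)

Final position: (4,11)
Wall sequence: LTRBLT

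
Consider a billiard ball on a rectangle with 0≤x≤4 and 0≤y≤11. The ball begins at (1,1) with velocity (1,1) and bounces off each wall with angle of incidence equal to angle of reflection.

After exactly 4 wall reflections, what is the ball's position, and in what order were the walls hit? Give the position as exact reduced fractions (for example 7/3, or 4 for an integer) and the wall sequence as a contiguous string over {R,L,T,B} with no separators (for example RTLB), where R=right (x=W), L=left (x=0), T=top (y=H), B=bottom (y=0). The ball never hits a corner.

1. t=3 → R at (4,4); v=(-1,1)
2. t=4 → L at (0,8); v=(1,1)
3. t=3 → T at (3,11); v=(1,-1)
4. t=1 → R at (4,10); v=(-1,-1)

Final position: (4,10)
Wall sequence: RLTR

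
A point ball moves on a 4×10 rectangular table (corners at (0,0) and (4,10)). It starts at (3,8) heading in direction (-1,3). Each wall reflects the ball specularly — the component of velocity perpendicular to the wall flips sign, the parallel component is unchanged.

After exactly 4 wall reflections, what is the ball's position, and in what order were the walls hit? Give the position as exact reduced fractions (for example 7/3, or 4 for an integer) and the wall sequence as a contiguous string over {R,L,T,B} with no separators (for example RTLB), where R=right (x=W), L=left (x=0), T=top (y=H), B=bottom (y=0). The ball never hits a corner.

Final position: (4,9)
Wall sequence: TLBR

1. t=2/3 → T at (7/3,10); v=(-1,-3)
2. t=7/3 → L at (0,3); v=(1,-3)
3. t=1 → B at (1,0); v=(1,3)
4. t=3 → R at (4,9); v=(-1,3)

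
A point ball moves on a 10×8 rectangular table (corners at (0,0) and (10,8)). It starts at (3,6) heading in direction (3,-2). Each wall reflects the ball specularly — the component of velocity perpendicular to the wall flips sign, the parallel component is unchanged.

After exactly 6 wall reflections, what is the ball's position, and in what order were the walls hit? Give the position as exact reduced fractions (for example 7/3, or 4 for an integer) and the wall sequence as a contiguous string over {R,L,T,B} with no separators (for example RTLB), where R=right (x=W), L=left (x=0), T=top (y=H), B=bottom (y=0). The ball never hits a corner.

1. t=7/3 → R at (10,4/3); v=(-3,-2)
2. t=2/3 → B at (8,0); v=(-3,2)
3. t=8/3 → L at (0,16/3); v=(3,2)
4. t=4/3 → T at (4,8); v=(3,-2)
5. t=2 → R at (10,4); v=(-3,-2)
6. t=2 → B at (4,0); v=(-3,2)

Final position: (4,0)
Wall sequence: RBLTRB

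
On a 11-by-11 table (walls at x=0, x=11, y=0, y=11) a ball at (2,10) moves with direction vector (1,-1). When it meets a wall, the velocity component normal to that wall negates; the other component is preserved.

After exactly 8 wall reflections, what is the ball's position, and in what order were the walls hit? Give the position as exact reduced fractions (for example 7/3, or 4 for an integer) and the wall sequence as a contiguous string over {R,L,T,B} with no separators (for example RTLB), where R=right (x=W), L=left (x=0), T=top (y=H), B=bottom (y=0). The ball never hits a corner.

Final position: (1,11)
Wall sequence: RBLTRBLT

1. t=9 → R at (11,1); v=(-1,-1)
2. t=1 → B at (10,0); v=(-1,1)
3. t=10 → L at (0,10); v=(1,1)
4. t=1 → T at (1,11); v=(1,-1)
5. t=10 → R at (11,1); v=(-1,-1)
6. t=1 → B at (10,0); v=(-1,1)
7. t=10 → L at (0,10); v=(1,1)
8. t=1 → T at (1,11); v=(1,-1)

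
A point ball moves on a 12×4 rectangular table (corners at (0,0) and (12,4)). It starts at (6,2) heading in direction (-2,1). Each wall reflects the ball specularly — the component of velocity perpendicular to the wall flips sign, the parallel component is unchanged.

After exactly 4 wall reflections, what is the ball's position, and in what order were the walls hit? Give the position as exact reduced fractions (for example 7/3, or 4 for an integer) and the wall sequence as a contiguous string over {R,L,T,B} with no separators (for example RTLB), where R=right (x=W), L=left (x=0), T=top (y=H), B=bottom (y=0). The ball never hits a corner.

1. t=2 → T at (2,4); v=(-2,-1)
2. t=1 → L at (0,3); v=(2,-1)
3. t=3 → B at (6,0); v=(2,1)
4. t=3 → R at (12,3); v=(-2,1)

Final position: (12,3)
Wall sequence: TLBR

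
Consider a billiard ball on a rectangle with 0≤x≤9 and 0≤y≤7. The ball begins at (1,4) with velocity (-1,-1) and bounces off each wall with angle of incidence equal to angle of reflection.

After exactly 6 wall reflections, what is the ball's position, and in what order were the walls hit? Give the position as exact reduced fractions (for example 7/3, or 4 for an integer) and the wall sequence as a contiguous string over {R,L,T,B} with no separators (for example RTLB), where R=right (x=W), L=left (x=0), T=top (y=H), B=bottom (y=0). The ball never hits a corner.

1. t=1 → L at (0,3); v=(1,-1)
2. t=3 → B at (3,0); v=(1,1)
3. t=6 → R at (9,6); v=(-1,1)
4. t=1 → T at (8,7); v=(-1,-1)
5. t=7 → B at (1,0); v=(-1,1)
6. t=1 → L at (0,1); v=(1,1)

Final position: (0,1)
Wall sequence: LBRTBL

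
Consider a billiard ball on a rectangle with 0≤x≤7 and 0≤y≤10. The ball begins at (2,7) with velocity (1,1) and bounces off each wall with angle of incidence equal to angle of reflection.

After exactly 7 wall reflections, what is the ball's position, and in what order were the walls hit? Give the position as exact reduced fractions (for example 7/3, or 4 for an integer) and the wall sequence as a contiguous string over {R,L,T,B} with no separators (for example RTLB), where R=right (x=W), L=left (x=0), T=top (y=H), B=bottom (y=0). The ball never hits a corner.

Final position: (0,7)
Wall sequence: TRLBRTL

1. t=3 → T at (5,10); v=(1,-1)
2. t=2 → R at (7,8); v=(-1,-1)
3. t=7 → L at (0,1); v=(1,-1)
4. t=1 → B at (1,0); v=(1,1)
5. t=6 → R at (7,6); v=(-1,1)
6. t=4 → T at (3,10); v=(-1,-1)
7. t=3 → L at (0,7); v=(1,-1)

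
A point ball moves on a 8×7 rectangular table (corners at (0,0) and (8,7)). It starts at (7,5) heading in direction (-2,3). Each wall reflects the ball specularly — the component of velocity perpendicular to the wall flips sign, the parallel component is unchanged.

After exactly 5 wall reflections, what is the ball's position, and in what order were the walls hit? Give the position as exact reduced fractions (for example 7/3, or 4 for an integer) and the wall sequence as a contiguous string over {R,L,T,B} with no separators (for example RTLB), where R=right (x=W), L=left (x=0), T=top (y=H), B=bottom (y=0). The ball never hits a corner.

Final position: (8,1/2)
Wall sequence: TBLTR

1. t=2/3 → T at (17/3,7); v=(-2,-3)
2. t=7/3 → B at (1,0); v=(-2,3)
3. t=1/2 → L at (0,3/2); v=(2,3)
4. t=11/6 → T at (11/3,7); v=(2,-3)
5. t=13/6 → R at (8,1/2); v=(-2,-3)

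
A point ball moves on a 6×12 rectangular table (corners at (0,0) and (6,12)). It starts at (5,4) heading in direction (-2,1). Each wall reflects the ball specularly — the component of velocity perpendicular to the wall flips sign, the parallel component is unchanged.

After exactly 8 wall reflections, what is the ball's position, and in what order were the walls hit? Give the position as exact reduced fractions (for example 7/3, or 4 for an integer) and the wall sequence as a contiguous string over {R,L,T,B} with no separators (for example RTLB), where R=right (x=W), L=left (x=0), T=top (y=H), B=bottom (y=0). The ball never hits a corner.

1. t=5/2 → L at (0,13/2); v=(2,1)
2. t=3 → R at (6,19/2); v=(-2,1)
3. t=5/2 → T at (1,12); v=(-2,-1)
4. t=1/2 → L at (0,23/2); v=(2,-1)
5. t=3 → R at (6,17/2); v=(-2,-1)
6. t=3 → L at (0,11/2); v=(2,-1)
7. t=3 → R at (6,5/2); v=(-2,-1)
8. t=5/2 → B at (1,0); v=(-2,1)

Final position: (1,0)
Wall sequence: LRTLRLRB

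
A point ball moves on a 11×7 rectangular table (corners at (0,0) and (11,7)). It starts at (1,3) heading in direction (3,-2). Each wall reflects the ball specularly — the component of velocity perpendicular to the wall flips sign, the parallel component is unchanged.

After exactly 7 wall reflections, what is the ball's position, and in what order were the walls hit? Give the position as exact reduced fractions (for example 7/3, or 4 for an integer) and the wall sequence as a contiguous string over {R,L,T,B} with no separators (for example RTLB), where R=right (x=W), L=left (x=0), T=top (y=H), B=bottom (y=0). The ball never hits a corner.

Final position: (7,7)
Wall sequence: BRTLBRT

1. t=3/2 → B at (11/2,0); v=(3,2)
2. t=11/6 → R at (11,11/3); v=(-3,2)
3. t=5/3 → T at (6,7); v=(-3,-2)
4. t=2 → L at (0,3); v=(3,-2)
5. t=3/2 → B at (9/2,0); v=(3,2)
6. t=13/6 → R at (11,13/3); v=(-3,2)
7. t=4/3 → T at (7,7); v=(-3,-2)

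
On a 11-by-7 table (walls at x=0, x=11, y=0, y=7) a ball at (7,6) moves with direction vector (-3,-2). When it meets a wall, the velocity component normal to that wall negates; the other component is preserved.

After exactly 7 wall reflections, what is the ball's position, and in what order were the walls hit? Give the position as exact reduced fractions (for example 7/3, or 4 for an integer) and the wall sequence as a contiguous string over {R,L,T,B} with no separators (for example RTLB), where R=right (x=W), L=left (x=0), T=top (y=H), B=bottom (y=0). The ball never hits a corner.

1. t=7/3 → L at (0,4/3); v=(3,-2)
2. t=2/3 → B at (2,0); v=(3,2)
3. t=3 → R at (11,6); v=(-3,2)
4. t=1/2 → T at (19/2,7); v=(-3,-2)
5. t=19/6 → L at (0,2/3); v=(3,-2)
6. t=1/3 → B at (1,0); v=(3,2)
7. t=10/3 → R at (11,20/3); v=(-3,2)

Final position: (11,20/3)
Wall sequence: LBRTLBR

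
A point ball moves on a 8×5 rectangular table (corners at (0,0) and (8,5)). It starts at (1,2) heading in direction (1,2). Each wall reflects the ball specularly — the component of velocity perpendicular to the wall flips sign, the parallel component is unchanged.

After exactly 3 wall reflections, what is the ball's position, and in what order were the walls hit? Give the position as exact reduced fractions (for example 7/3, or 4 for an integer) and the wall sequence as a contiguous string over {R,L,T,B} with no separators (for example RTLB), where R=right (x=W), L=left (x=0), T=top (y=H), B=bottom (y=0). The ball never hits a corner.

Final position: (15/2,5)
Wall sequence: TBT

1. t=3/2 → T at (5/2,5); v=(1,-2)
2. t=5/2 → B at (5,0); v=(1,2)
3. t=5/2 → T at (15/2,5); v=(1,-2)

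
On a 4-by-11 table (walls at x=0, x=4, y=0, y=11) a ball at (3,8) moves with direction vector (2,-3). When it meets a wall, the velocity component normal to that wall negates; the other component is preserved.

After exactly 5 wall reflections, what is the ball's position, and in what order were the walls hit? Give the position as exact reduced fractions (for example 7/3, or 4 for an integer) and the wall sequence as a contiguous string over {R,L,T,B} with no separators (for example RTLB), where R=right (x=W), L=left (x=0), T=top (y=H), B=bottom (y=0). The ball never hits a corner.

1. t=1/2 → R at (4,13/2); v=(-2,-3)
2. t=2 → L at (0,1/2); v=(2,-3)
3. t=1/6 → B at (1/3,0); v=(2,3)
4. t=11/6 → R at (4,11/2); v=(-2,3)
5. t=11/6 → T at (1/3,11); v=(-2,-3)

Final position: (1/3,11)
Wall sequence: RLBRT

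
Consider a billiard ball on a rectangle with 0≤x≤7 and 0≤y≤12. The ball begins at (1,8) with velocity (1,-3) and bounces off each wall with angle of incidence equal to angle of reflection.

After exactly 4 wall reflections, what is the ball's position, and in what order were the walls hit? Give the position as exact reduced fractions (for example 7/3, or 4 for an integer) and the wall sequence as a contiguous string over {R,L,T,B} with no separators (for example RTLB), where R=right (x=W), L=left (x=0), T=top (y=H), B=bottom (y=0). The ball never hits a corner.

Final position: (7/3,0)
Wall sequence: BRTB

1. t=8/3 → B at (11/3,0); v=(1,3)
2. t=10/3 → R at (7,10); v=(-1,3)
3. t=2/3 → T at (19/3,12); v=(-1,-3)
4. t=4 → B at (7/3,0); v=(-1,3)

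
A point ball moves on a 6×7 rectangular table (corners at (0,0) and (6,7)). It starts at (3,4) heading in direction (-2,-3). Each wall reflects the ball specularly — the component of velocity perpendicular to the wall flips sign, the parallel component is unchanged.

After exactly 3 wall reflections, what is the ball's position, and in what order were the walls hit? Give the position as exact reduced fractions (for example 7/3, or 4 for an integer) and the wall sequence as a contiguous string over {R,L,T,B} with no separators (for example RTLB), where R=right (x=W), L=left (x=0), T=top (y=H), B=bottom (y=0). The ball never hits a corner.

1. t=4/3 → B at (1/3,0); v=(-2,3)
2. t=1/6 → L at (0,1/2); v=(2,3)
3. t=13/6 → T at (13/3,7); v=(2,-3)

Final position: (13/3,7)
Wall sequence: BLT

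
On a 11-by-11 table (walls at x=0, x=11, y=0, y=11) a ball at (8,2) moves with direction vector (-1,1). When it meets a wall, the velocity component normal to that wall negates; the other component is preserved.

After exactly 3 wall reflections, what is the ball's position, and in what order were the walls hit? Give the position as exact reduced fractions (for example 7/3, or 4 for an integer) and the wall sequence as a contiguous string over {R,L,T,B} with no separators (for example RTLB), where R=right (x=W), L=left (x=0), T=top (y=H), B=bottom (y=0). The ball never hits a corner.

1. t=8 → L at (0,10); v=(1,1)
2. t=1 → T at (1,11); v=(1,-1)
3. t=10 → R at (11,1); v=(-1,-1)

Final position: (11,1)
Wall sequence: LTR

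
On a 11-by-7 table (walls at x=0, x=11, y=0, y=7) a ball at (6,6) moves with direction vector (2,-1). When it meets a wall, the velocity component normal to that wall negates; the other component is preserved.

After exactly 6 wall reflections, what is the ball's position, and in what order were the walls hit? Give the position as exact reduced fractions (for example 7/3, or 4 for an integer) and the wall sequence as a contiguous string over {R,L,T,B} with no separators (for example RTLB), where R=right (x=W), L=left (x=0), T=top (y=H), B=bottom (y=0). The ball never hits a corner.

Final position: (0,1)
Wall sequence: RBLTRL

1. t=5/2 → R at (11,7/2); v=(-2,-1)
2. t=7/2 → B at (4,0); v=(-2,1)
3. t=2 → L at (0,2); v=(2,1)
4. t=5 → T at (10,7); v=(2,-1)
5. t=1/2 → R at (11,13/2); v=(-2,-1)
6. t=11/2 → L at (0,1); v=(2,-1)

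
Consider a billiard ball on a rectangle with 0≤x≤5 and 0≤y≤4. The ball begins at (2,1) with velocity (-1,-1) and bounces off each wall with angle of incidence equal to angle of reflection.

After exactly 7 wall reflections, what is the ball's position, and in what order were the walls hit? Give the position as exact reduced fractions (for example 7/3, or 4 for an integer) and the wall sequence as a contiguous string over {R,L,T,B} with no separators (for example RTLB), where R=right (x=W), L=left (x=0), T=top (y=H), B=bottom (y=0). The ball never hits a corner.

Final position: (1,4)
Wall sequence: BLTRBLT

1. t=1 → B at (1,0); v=(-1,1)
2. t=1 → L at (0,1); v=(1,1)
3. t=3 → T at (3,4); v=(1,-1)
4. t=2 → R at (5,2); v=(-1,-1)
5. t=2 → B at (3,0); v=(-1,1)
6. t=3 → L at (0,3); v=(1,1)
7. t=1 → T at (1,4); v=(1,-1)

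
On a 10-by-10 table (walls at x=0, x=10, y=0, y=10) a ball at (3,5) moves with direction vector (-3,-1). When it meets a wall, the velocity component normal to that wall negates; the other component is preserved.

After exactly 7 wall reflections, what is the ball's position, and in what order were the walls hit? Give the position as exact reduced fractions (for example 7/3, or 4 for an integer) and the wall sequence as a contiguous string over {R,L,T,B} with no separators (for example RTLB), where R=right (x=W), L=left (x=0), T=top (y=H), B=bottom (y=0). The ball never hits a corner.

1. t=1 → L at (0,4); v=(3,-1)
2. t=10/3 → R at (10,2/3); v=(-3,-1)
3. t=2/3 → B at (8,0); v=(-3,1)
4. t=8/3 → L at (0,8/3); v=(3,1)
5. t=10/3 → R at (10,6); v=(-3,1)
6. t=10/3 → L at (0,28/3); v=(3,1)
7. t=2/3 → T at (2,10); v=(3,-1)

Final position: (2,10)
Wall sequence: LRBLRLT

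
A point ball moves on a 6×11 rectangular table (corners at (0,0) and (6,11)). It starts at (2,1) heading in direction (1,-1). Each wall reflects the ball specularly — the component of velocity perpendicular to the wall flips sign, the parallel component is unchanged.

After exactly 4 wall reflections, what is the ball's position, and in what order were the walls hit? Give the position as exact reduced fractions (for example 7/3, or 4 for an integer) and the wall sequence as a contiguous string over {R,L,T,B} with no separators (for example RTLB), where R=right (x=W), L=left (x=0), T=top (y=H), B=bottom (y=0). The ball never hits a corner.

Final position: (2,11)
Wall sequence: BRLT

1. t=1 → B at (3,0); v=(1,1)
2. t=3 → R at (6,3); v=(-1,1)
3. t=6 → L at (0,9); v=(1,1)
4. t=2 → T at (2,11); v=(1,-1)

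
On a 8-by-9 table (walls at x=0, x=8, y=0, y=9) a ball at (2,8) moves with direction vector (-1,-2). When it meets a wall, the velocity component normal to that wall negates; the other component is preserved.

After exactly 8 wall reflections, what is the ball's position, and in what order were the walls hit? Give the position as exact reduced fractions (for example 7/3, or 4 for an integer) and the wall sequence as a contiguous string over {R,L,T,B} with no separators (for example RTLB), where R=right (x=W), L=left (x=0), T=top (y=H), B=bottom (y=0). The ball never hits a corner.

1. t=2 → L at (0,4); v=(1,-2)
2. t=2 → B at (2,0); v=(1,2)
3. t=9/2 → T at (13/2,9); v=(1,-2)
4. t=3/2 → R at (8,6); v=(-1,-2)
5. t=3 → B at (5,0); v=(-1,2)
6. t=9/2 → T at (1/2,9); v=(-1,-2)
7. t=1/2 → L at (0,8); v=(1,-2)
8. t=4 → B at (4,0); v=(1,2)

Final position: (4,0)
Wall sequence: LBTRBTLB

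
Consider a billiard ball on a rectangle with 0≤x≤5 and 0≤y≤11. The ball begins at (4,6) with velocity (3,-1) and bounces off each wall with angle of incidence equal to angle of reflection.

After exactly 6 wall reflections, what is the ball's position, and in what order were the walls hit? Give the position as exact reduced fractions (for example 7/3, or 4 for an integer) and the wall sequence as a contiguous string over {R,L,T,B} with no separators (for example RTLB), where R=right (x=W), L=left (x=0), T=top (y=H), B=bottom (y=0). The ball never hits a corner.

1. t=1/3 → R at (5,17/3); v=(-3,-1)
2. t=5/3 → L at (0,4); v=(3,-1)
3. t=5/3 → R at (5,7/3); v=(-3,-1)
4. t=5/3 → L at (0,2/3); v=(3,-1)
5. t=2/3 → B at (2,0); v=(3,1)
6. t=1 → R at (5,1); v=(-3,1)

Final position: (5,1)
Wall sequence: RLRLBR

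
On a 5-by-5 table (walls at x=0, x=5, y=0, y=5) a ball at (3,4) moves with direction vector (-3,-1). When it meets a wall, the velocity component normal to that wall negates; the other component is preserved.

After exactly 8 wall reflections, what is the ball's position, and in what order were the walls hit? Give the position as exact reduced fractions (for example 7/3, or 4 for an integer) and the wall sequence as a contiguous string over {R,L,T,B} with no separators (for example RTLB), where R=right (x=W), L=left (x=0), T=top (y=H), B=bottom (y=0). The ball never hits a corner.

1. t=1 → L at (0,3); v=(3,-1)
2. t=5/3 → R at (5,4/3); v=(-3,-1)
3. t=4/3 → B at (1,0); v=(-3,1)
4. t=1/3 → L at (0,1/3); v=(3,1)
5. t=5/3 → R at (5,2); v=(-3,1)
6. t=5/3 → L at (0,11/3); v=(3,1)
7. t=4/3 → T at (4,5); v=(3,-1)
8. t=1/3 → R at (5,14/3); v=(-3,-1)

Final position: (5,14/3)
Wall sequence: LRBLRLTR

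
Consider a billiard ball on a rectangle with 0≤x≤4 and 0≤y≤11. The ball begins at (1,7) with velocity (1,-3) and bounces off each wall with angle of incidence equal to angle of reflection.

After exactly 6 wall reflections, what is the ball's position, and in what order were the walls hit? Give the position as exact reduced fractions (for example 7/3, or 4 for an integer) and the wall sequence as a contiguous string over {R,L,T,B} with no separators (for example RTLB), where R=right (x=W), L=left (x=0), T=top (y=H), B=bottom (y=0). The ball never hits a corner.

Final position: (4,4)
Wall sequence: BRTLBR

1. t=7/3 → B at (10/3,0); v=(1,3)
2. t=2/3 → R at (4,2); v=(-1,3)
3. t=3 → T at (1,11); v=(-1,-3)
4. t=1 → L at (0,8); v=(1,-3)
5. t=8/3 → B at (8/3,0); v=(1,3)
6. t=4/3 → R at (4,4); v=(-1,3)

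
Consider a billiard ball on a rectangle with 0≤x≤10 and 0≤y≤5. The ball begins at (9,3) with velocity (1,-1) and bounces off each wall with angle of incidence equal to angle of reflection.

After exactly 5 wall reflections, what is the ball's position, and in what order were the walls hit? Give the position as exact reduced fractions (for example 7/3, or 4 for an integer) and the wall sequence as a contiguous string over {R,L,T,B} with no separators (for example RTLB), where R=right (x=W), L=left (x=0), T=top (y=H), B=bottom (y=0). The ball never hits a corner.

Final position: (2,0)
Wall sequence: RBTLB

1. t=1 → R at (10,2); v=(-1,-1)
2. t=2 → B at (8,0); v=(-1,1)
3. t=5 → T at (3,5); v=(-1,-1)
4. t=3 → L at (0,2); v=(1,-1)
5. t=2 → B at (2,0); v=(1,1)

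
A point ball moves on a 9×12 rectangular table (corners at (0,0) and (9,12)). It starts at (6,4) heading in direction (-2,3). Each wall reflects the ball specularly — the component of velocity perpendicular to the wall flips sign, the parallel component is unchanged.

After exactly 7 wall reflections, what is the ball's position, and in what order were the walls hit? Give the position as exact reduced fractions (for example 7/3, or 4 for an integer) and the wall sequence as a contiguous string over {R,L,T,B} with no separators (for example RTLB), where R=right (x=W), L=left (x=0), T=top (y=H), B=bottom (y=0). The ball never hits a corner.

Final position: (16/3,0)
Wall sequence: TLBRTLB

1. t=8/3 → T at (2/3,12); v=(-2,-3)
2. t=1/3 → L at (0,11); v=(2,-3)
3. t=11/3 → B at (22/3,0); v=(2,3)
4. t=5/6 → R at (9,5/2); v=(-2,3)
5. t=19/6 → T at (8/3,12); v=(-2,-3)
6. t=4/3 → L at (0,8); v=(2,-3)
7. t=8/3 → B at (16/3,0); v=(2,3)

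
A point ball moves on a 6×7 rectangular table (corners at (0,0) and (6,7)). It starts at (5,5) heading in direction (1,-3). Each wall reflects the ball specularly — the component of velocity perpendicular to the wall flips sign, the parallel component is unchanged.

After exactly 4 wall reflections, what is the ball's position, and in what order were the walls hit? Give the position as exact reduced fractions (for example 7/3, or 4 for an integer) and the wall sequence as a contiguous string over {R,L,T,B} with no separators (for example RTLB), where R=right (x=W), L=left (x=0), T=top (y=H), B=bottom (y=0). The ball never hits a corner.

Final position: (2/3,0)
Wall sequence: RBTB

1. t=1 → R at (6,2); v=(-1,-3)
2. t=2/3 → B at (16/3,0); v=(-1,3)
3. t=7/3 → T at (3,7); v=(-1,-3)
4. t=7/3 → B at (2/3,0); v=(-1,3)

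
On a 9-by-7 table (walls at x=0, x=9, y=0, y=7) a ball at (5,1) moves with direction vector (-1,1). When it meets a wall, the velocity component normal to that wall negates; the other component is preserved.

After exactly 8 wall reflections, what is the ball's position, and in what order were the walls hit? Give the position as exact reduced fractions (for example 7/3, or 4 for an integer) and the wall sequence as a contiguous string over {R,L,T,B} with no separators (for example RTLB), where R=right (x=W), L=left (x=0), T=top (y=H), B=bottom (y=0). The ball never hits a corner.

1. t=5 → L at (0,6); v=(1,1)
2. t=1 → T at (1,7); v=(1,-1)
3. t=7 → B at (8,0); v=(1,1)
4. t=1 → R at (9,1); v=(-1,1)
5. t=6 → T at (3,7); v=(-1,-1)
6. t=3 → L at (0,4); v=(1,-1)
7. t=4 → B at (4,0); v=(1,1)
8. t=5 → R at (9,5); v=(-1,1)

Final position: (9,5)
Wall sequence: LTBRTLBR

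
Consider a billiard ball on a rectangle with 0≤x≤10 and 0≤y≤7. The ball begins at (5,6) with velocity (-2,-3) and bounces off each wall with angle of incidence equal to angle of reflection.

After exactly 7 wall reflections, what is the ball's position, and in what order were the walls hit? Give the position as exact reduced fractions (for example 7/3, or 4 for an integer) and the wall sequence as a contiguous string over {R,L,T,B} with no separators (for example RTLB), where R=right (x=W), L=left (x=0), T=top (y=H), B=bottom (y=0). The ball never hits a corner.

Final position: (7/3,0)
Wall sequence: BLTBRTB

1. t=2 → B at (1,0); v=(-2,3)
2. t=1/2 → L at (0,3/2); v=(2,3)
3. t=11/6 → T at (11/3,7); v=(2,-3)
4. t=7/3 → B at (25/3,0); v=(2,3)
5. t=5/6 → R at (10,5/2); v=(-2,3)
6. t=3/2 → T at (7,7); v=(-2,-3)
7. t=7/3 → B at (7/3,0); v=(-2,3)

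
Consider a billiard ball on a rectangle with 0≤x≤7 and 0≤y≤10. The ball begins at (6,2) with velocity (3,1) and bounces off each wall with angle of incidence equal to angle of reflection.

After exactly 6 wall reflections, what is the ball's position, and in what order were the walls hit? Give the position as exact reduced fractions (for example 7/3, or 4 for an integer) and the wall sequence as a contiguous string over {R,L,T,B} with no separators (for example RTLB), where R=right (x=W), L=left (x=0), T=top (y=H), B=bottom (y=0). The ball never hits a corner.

1. t=1/3 → R at (7,7/3); v=(-3,1)
2. t=7/3 → L at (0,14/3); v=(3,1)
3. t=7/3 → R at (7,7); v=(-3,1)
4. t=7/3 → L at (0,28/3); v=(3,1)
5. t=2/3 → T at (2,10); v=(3,-1)
6. t=5/3 → R at (7,25/3); v=(-3,-1)

Final position: (7,25/3)
Wall sequence: RLRLTR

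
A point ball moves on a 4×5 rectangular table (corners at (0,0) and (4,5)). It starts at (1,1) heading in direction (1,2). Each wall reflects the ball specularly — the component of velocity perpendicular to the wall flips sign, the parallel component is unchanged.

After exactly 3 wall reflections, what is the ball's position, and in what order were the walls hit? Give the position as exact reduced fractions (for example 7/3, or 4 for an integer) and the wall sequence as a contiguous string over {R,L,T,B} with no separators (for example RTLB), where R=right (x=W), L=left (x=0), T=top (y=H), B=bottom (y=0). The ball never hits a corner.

Final position: (5/2,0)
Wall sequence: TRB

1. t=2 → T at (3,5); v=(1,-2)
2. t=1 → R at (4,3); v=(-1,-2)
3. t=3/2 → B at (5/2,0); v=(-1,2)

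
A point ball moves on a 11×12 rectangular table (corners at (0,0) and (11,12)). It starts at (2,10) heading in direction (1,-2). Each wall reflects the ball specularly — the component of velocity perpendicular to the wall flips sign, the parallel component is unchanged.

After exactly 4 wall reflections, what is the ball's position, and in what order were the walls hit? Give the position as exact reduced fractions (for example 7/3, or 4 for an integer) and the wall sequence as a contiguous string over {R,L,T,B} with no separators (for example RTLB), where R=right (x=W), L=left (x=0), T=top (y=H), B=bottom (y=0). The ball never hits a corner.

1. t=5 → B at (7,0); v=(1,2)
2. t=4 → R at (11,8); v=(-1,2)
3. t=2 → T at (9,12); v=(-1,-2)
4. t=6 → B at (3,0); v=(-1,2)

Final position: (3,0)
Wall sequence: BRTB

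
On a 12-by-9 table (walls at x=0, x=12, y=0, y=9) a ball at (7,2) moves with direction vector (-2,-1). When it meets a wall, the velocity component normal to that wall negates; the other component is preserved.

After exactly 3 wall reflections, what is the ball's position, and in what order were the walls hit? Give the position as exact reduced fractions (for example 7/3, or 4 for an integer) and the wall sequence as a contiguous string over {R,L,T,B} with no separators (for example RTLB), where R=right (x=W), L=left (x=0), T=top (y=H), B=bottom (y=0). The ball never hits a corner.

Final position: (12,15/2)
Wall sequence: BLR

1. t=2 → B at (3,0); v=(-2,1)
2. t=3/2 → L at (0,3/2); v=(2,1)
3. t=6 → R at (12,15/2); v=(-2,1)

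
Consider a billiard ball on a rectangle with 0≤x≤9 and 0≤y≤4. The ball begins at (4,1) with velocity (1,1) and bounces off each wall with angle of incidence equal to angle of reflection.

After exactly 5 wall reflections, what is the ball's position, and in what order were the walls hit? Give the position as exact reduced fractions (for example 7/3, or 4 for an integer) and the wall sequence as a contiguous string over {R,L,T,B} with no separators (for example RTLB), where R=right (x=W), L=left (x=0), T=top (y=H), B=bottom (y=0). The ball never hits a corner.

Final position: (0,1)
Wall sequence: TRBTL

1. t=3 → T at (7,4); v=(1,-1)
2. t=2 → R at (9,2); v=(-1,-1)
3. t=2 → B at (7,0); v=(-1,1)
4. t=4 → T at (3,4); v=(-1,-1)
5. t=3 → L at (0,1); v=(1,-1)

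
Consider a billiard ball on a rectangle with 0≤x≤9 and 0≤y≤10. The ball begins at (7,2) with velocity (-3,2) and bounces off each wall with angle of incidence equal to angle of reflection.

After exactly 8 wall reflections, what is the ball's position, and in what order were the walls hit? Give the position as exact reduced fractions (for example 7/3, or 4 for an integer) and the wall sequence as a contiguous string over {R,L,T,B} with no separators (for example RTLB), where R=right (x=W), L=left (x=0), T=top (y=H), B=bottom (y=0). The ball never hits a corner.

Final position: (0,28/3)
Wall sequence: LTRLBRTL

1. t=7/3 → L at (0,20/3); v=(3,2)
2. t=5/3 → T at (5,10); v=(3,-2)
3. t=4/3 → R at (9,22/3); v=(-3,-2)
4. t=3 → L at (0,4/3); v=(3,-2)
5. t=2/3 → B at (2,0); v=(3,2)
6. t=7/3 → R at (9,14/3); v=(-3,2)
7. t=8/3 → T at (1,10); v=(-3,-2)
8. t=1/3 → L at (0,28/3); v=(3,-2)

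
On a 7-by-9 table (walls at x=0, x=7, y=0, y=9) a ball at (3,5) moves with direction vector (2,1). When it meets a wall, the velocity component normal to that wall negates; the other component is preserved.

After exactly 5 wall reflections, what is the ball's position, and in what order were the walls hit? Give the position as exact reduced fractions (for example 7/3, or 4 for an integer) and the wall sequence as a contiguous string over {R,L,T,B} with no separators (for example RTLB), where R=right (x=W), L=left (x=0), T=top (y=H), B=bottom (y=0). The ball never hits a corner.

Final position: (0,1/2)
Wall sequence: RTLRL

1. t=2 → R at (7,7); v=(-2,1)
2. t=2 → T at (3,9); v=(-2,-1)
3. t=3/2 → L at (0,15/2); v=(2,-1)
4. t=7/2 → R at (7,4); v=(-2,-1)
5. t=7/2 → L at (0,1/2); v=(2,-1)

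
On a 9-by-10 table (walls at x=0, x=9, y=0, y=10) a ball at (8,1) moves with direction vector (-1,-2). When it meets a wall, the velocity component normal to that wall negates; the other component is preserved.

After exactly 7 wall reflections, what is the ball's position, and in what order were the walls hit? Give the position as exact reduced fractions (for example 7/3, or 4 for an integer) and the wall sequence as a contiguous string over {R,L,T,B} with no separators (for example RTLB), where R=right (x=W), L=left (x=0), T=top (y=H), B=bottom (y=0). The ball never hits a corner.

1. t=1/2 → B at (15/2,0); v=(-1,2)
2. t=5 → T at (5/2,10); v=(-1,-2)
3. t=5/2 → L at (0,5); v=(1,-2)
4. t=5/2 → B at (5/2,0); v=(1,2)
5. t=5 → T at (15/2,10); v=(1,-2)
6. t=3/2 → R at (9,7); v=(-1,-2)
7. t=7/2 → B at (11/2,0); v=(-1,2)

Final position: (11/2,0)
Wall sequence: BTLBTRB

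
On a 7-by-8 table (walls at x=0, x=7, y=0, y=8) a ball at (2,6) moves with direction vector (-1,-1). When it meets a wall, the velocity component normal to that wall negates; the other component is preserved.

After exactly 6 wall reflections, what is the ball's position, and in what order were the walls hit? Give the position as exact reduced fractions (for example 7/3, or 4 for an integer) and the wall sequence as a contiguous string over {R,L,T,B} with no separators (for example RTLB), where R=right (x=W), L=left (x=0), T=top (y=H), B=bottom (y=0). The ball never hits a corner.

1. t=2 → L at (0,4); v=(1,-1)
2. t=4 → B at (4,0); v=(1,1)
3. t=3 → R at (7,3); v=(-1,1)
4. t=5 → T at (2,8); v=(-1,-1)
5. t=2 → L at (0,6); v=(1,-1)
6. t=6 → B at (6,0); v=(1,1)

Final position: (6,0)
Wall sequence: LBRTLB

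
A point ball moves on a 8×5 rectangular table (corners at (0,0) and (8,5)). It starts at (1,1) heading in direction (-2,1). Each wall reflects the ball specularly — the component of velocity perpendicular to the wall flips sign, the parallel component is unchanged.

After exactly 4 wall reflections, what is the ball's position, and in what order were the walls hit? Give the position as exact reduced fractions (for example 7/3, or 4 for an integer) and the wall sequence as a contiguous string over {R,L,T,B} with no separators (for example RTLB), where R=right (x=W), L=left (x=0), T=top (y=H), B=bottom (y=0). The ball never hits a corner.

1. t=1/2 → L at (0,3/2); v=(2,1)
2. t=7/2 → T at (7,5); v=(2,-1)
3. t=1/2 → R at (8,9/2); v=(-2,-1)
4. t=4 → L at (0,1/2); v=(2,-1)

Final position: (0,1/2)
Wall sequence: LTRL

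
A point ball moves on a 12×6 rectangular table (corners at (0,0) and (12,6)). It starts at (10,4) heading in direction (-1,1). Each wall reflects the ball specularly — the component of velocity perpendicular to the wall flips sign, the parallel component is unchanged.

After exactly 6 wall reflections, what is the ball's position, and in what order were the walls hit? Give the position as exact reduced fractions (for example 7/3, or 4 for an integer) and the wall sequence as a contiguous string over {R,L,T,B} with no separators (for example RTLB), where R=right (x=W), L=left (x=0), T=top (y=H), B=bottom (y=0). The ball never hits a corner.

1. t=2 → T at (8,6); v=(-1,-1)
2. t=6 → B at (2,0); v=(-1,1)
3. t=2 → L at (0,2); v=(1,1)
4. t=4 → T at (4,6); v=(1,-1)
5. t=6 → B at (10,0); v=(1,1)
6. t=2 → R at (12,2); v=(-1,1)

Final position: (12,2)
Wall sequence: TBLTBR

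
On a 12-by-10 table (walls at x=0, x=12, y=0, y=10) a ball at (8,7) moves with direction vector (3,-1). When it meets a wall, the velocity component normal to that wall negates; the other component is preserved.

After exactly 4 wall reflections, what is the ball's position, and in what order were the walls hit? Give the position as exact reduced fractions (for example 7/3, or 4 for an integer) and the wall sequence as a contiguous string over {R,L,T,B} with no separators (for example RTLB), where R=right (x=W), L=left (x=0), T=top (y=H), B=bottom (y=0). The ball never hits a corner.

Final position: (12,7/3)
Wall sequence: RLBR

1. t=4/3 → R at (12,17/3); v=(-3,-1)
2. t=4 → L at (0,5/3); v=(3,-1)
3. t=5/3 → B at (5,0); v=(3,1)
4. t=7/3 → R at (12,7/3); v=(-3,1)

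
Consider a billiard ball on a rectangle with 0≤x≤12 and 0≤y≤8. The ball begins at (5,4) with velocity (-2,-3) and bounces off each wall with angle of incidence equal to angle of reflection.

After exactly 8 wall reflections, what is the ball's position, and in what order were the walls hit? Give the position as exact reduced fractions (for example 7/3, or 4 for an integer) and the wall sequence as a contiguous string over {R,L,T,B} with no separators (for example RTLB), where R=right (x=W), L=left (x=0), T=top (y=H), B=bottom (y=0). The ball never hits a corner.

Final position: (0,15/2)
Wall sequence: BLTBRTBL

1. t=4/3 → B at (7/3,0); v=(-2,3)
2. t=7/6 → L at (0,7/2); v=(2,3)
3. t=3/2 → T at (3,8); v=(2,-3)
4. t=8/3 → B at (25/3,0); v=(2,3)
5. t=11/6 → R at (12,11/2); v=(-2,3)
6. t=5/6 → T at (31/3,8); v=(-2,-3)
7. t=8/3 → B at (5,0); v=(-2,3)
8. t=5/2 → L at (0,15/2); v=(2,3)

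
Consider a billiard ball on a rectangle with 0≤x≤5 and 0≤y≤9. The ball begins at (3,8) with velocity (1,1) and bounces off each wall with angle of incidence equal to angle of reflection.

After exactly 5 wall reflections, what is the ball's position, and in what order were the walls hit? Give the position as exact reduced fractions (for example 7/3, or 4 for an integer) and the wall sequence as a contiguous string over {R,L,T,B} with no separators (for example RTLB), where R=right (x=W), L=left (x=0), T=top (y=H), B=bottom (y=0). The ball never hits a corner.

Final position: (5,2)
Wall sequence: TRLBR

1. t=1 → T at (4,9); v=(1,-1)
2. t=1 → R at (5,8); v=(-1,-1)
3. t=5 → L at (0,3); v=(1,-1)
4. t=3 → B at (3,0); v=(1,1)
5. t=2 → R at (5,2); v=(-1,1)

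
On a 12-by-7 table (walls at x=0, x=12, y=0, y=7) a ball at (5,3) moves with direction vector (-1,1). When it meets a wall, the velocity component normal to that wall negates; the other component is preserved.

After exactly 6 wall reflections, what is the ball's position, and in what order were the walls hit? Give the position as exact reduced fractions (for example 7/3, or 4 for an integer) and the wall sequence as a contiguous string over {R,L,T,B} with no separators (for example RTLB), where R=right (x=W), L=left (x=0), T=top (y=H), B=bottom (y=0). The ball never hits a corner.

Final position: (4,0)
Wall sequence: TLBRTB

1. t=4 → T at (1,7); v=(-1,-1)
2. t=1 → L at (0,6); v=(1,-1)
3. t=6 → B at (6,0); v=(1,1)
4. t=6 → R at (12,6); v=(-1,1)
5. t=1 → T at (11,7); v=(-1,-1)
6. t=7 → B at (4,0); v=(-1,1)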